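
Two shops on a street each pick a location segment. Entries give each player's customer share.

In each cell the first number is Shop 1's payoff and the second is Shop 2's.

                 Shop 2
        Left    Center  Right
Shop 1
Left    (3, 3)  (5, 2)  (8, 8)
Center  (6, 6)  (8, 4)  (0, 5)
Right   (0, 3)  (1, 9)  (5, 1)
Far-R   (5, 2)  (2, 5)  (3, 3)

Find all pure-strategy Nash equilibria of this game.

For each player, find the best response to each opponent profile; mutual best responses are the pure NE.
Shop 1 against Left: payoffs 3, 6, 0, 5 → best response Center.
Shop 1 against Center: payoffs 5, 8, 1, 2 → best response Center.
Shop 1 against Right: payoffs 8, 0, 5, 3 → best response Left.
Shop 2 against Left: payoffs 3, 2, 8 → best response Right.
Shop 2 against Center: payoffs 6, 4, 5 → best response Left.
Shop 2 against Right: payoffs 3, 9, 1 → best response Center.
Shop 2 against Far-R: payoffs 2, 5, 3 → best response Center.
Mutual best responses: (Left, Right); (Center, Left).

The pure Nash equilibria are (Left, Right); (Center, Left).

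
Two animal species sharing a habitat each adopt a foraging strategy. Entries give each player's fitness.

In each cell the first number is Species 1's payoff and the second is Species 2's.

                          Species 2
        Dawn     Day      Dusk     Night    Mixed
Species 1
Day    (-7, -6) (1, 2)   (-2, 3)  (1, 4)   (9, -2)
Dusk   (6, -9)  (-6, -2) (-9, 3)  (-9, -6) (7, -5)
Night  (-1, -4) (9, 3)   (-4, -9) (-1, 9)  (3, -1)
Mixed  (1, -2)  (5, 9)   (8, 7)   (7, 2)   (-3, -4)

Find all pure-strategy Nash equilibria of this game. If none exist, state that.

This game has no pure Nash equilibrium.

Species 1 against Dawn: payoffs -7, 6, -1, 1 → best response Dusk.
Species 1 against Day: payoffs 1, -6, 9, 5 → best response Night.
Species 1 against Dusk: payoffs -2, -9, -4, 8 → best response Mixed.
Species 1 against Night: payoffs 1, -9, -1, 7 → best response Mixed.
Species 1 against Mixed: payoffs 9, 7, 3, -3 → best response Day.
Species 2 against Day: payoffs -6, 2, 3, 4, -2 → best response Night.
Species 2 against Dusk: payoffs -9, -2, 3, -6, -5 → best response Dusk.
Species 2 against Night: payoffs -4, 3, -9, 9, -1 → best response Night.
Species 2 against Mixed: payoffs -2, 9, 7, 2, -4 → best response Day.
No profile is a mutual best response for all players.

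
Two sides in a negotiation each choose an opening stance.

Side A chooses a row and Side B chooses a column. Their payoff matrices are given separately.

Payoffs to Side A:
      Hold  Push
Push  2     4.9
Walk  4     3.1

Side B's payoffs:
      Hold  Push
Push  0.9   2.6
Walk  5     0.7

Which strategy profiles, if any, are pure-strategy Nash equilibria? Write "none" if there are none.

(Push, Push) and (Walk, Hold)

For each player, find the best response to each opponent profile; mutual best responses are the pure NE.
Side A against Hold: payoffs 2, 4 → best response Walk.
Side A against Push: payoffs 4.9, 3.1 → best response Push.
Side B against Push: payoffs 0.9, 2.6 → best response Push.
Side B against Walk: payoffs 5, 0.7 → best response Hold.
Mutual best responses: (Push, Push); (Walk, Hold).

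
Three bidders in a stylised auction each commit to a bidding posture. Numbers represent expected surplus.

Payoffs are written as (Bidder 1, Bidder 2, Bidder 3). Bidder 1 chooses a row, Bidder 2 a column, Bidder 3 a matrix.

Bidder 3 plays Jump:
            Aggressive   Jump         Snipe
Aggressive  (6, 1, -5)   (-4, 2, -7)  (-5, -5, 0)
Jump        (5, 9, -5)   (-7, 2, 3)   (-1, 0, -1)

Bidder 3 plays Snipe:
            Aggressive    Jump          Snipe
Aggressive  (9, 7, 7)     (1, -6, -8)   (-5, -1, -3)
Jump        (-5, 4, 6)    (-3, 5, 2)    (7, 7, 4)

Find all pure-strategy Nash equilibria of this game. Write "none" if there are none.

Pure-strategy Nash equilibria: (Aggressive, Aggressive, Snipe), (Aggressive, Jump, Jump), (Jump, Snipe, Snipe)

Bidder 1 against (Aggressive, Jump): payoffs 6, 5 → best response Aggressive.
Bidder 1 against (Aggressive, Snipe): payoffs 9, -5 → best response Aggressive.
Bidder 1 against (Jump, Jump): payoffs -4, -7 → best response Aggressive.
Bidder 1 against (Jump, Snipe): payoffs 1, -3 → best response Aggressive.
Bidder 1 against (Snipe, Jump): payoffs -5, -1 → best response Jump.
Bidder 1 against (Snipe, Snipe): payoffs -5, 7 → best response Jump.
Bidder 2 against (Aggressive, Jump): payoffs 1, 2, -5 → best response Jump.
Bidder 2 against (Aggressive, Snipe): payoffs 7, -6, -1 → best response Aggressive.
Bidder 2 against (Jump, Jump): payoffs 9, 2, 0 → best response Aggressive.
Bidder 2 against (Jump, Snipe): payoffs 4, 5, 7 → best response Snipe.
Bidder 3 against (Aggressive, Aggressive): payoffs -5, 7 → best response Snipe.
Bidder 3 against (Aggressive, Jump): payoffs -7, -8 → best response Jump.
Bidder 3 against (Aggressive, Snipe): payoffs 0, -3 → best response Jump.
Bidder 3 against (Jump, Aggressive): payoffs -5, 6 → best response Snipe.
Bidder 3 against (Jump, Jump): payoffs 3, 2 → best response Jump.
Bidder 3 against (Jump, Snipe): payoffs -1, 4 → best response Snipe.
Mutual best responses: (Aggressive, Aggressive, Snipe); (Aggressive, Jump, Jump); (Jump, Snipe, Snipe).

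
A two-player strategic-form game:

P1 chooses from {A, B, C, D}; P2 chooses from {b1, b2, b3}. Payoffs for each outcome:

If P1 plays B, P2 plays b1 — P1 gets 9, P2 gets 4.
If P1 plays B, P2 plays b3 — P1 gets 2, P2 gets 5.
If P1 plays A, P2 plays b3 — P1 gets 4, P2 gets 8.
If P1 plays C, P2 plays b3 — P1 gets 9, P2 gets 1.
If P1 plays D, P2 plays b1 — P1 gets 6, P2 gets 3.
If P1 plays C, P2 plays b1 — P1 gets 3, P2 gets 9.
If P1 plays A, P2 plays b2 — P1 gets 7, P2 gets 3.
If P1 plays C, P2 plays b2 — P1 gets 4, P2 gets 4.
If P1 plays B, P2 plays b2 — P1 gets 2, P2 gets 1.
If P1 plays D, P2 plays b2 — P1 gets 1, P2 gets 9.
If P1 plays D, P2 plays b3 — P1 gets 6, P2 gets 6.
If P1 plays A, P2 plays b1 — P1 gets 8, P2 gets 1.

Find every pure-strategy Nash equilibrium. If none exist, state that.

For each strategy profile, look for a profitable unilateral deviation.
(A, b1): P1 can switch to B (8 → 9). Not NE.
(A, b2): P2 can switch to b3 (3 → 8). Not NE.
(A, b3): P1 can switch to C (4 → 9). Not NE.
(B, b1): P2 can switch to b3 (4 → 5). Not NE.
(B, b2): P1 can switch to A (2 → 7). Not NE.
(B, b3): P1 can switch to A (2 → 4). Not NE.
(C, b1): P1 can switch to A (3 → 8). Not NE.
(C, b2): P1 can switch to A (4 → 7). Not NE.
(The remaining 4 profiles each have a profitable deviation by the same check.)

There is no pure-strategy Nash equilibrium.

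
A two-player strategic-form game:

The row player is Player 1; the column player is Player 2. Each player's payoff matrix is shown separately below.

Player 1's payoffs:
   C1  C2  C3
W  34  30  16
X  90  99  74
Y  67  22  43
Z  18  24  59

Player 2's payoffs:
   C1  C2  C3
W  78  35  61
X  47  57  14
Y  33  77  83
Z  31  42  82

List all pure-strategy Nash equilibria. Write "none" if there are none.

Player 1 against C1: payoffs 34, 90, 67, 18 → best response X.
Player 1 against C2: payoffs 30, 99, 22, 24 → best response X.
Player 1 against C3: payoffs 16, 74, 43, 59 → best response X.
Player 2 against W: payoffs 78, 35, 61 → best response C1.
Player 2 against X: payoffs 47, 57, 14 → best response C2.
Player 2 against Y: payoffs 33, 77, 83 → best response C3.
Player 2 against Z: payoffs 31, 42, 82 → best response C3.
Mutual best responses: (X, C2).

(X, C2)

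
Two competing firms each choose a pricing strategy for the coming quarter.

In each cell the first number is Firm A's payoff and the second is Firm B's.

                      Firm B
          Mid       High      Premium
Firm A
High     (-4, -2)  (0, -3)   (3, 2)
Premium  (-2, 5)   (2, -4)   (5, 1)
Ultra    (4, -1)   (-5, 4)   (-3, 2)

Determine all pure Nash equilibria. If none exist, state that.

For each player, find the best response to each opponent profile; mutual best responses are the pure NE.
Firm A against Mid: payoffs -4, -2, 4 → best response Ultra.
Firm A against High: payoffs 0, 2, -5 → best response Premium.
Firm A against Premium: payoffs 3, 5, -3 → best response Premium.
Firm B against High: payoffs -2, -3, 2 → best response Premium.
Firm B against Premium: payoffs 5, -4, 1 → best response Mid.
Firm B against Ultra: payoffs -1, 4, 2 → best response High.
No profile is a mutual best response for all players.

none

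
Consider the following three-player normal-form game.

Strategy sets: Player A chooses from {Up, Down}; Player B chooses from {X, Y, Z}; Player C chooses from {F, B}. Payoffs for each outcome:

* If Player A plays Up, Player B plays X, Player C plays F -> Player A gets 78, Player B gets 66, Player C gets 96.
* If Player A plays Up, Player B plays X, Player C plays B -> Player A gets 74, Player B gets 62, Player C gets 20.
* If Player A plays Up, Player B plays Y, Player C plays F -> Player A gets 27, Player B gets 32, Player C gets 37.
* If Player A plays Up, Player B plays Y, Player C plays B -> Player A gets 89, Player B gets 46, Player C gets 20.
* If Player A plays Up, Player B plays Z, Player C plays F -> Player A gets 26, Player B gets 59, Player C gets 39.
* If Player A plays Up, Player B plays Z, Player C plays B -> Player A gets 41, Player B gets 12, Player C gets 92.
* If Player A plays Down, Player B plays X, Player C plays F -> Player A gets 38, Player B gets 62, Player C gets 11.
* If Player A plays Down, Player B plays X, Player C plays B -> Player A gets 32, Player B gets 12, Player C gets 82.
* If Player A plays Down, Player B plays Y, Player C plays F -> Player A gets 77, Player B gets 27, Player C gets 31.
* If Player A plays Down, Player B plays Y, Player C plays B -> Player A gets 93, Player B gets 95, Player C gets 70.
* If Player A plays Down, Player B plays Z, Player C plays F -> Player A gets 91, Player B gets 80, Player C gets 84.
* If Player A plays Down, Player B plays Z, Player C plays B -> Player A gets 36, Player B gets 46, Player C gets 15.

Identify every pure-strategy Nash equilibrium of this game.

The pure Nash equilibria are (Up, X, F), (Down, Y, B), (Down, Z, F).

(Up, X, F): Player A gets 78, best alternative 38; Player B gets 66, best alternative 59; Player C gets 96, best alternative 20. No profitable deviation — NE.
(Up, X, B): Player C can switch to F (20 → 96). Not NE.
(Up, Y, F): Player A can switch to Down (27 → 77). Not NE.
(Up, Y, B): Player A can switch to Down (89 → 93). Not NE.
(Up, Z, F): Player A can switch to Down (26 → 91). Not NE.
(Up, Z, B): Player B can switch to X (12 → 62). Not NE.
(Down, X, F): Player A can switch to Up (38 → 78). Not NE.
(Down, Y, B): Player A gets 93, best alternative 89; Player B gets 95, best alternative 46; Player C gets 70, best alternative 31. No profitable deviation — NE.
(Down, Z, F): Player A gets 91, best alternative 26; Player B gets 80, best alternative 62; Player C gets 84, best alternative 15. No profitable deviation — NE.
(The remaining 3 profiles each have a profitable deviation by the same check.)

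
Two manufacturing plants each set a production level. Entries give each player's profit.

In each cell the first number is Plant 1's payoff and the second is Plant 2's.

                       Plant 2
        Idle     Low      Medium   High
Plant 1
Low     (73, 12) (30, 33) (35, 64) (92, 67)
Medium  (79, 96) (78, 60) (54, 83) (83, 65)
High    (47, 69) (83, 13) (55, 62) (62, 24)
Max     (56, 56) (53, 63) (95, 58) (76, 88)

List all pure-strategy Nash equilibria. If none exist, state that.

(Low, High), (Medium, Idle)

Plant 1 against Idle: payoffs 73, 79, 47, 56 → best response Medium.
Plant 1 against Low: payoffs 30, 78, 83, 53 → best response High.
Plant 1 against Medium: payoffs 35, 54, 55, 95 → best response Max.
Plant 1 against High: payoffs 92, 83, 62, 76 → best response Low.
Plant 2 against Low: payoffs 12, 33, 64, 67 → best response High.
Plant 2 against Medium: payoffs 96, 60, 83, 65 → best response Idle.
Plant 2 against High: payoffs 69, 13, 62, 24 → best response Idle.
Plant 2 against Max: payoffs 56, 63, 58, 88 → best response High.
Mutual best responses: (Low, High); (Medium, Idle).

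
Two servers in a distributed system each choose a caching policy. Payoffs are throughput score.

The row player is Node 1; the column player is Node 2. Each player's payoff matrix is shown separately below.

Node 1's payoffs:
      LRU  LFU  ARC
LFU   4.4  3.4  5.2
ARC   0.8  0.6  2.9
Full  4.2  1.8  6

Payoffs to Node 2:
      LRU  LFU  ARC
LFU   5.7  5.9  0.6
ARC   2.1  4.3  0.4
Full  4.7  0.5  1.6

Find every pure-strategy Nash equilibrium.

The unique pure-strategy Nash equilibrium is (LFU, LFU).

Node 1 against LRU: payoffs 4.4, 0.8, 4.2 → best response LFU.
Node 1 against LFU: payoffs 3.4, 0.6, 1.8 → best response LFU.
Node 1 against ARC: payoffs 5.2, 2.9, 6 → best response Full.
Node 2 against LFU: payoffs 5.7, 5.9, 0.6 → best response LFU.
Node 2 against ARC: payoffs 2.1, 4.3, 0.4 → best response LFU.
Node 2 against Full: payoffs 4.7, 0.5, 1.6 → best response LRU.
Mutual best responses: (LFU, LFU).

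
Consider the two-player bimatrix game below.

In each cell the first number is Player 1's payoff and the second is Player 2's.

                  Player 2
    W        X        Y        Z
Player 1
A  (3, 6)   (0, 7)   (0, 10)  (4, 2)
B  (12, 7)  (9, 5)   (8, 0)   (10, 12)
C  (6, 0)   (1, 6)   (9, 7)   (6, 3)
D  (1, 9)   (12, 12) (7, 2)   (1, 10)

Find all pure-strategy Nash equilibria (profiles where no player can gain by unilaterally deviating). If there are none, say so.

The pure Nash equilibria are (B, Z), (C, Y), (D, X).

(A, W): Player 1 can switch to B (3 → 12). Not NE.
(A, X): Player 1 can switch to B (0 → 9). Not NE.
(A, Y): Player 1 can switch to B (0 → 8). Not NE.
(A, Z): Player 1 can switch to B (4 → 10). Not NE.
(B, W): Player 2 can switch to Z (7 → 12). Not NE.
(B, X): Player 1 can switch to D (9 → 12). Not NE.
(B, Y): Player 1 can switch to C (8 → 9). Not NE.
(B, Z): Player 1 gets 10, best alternative 6; Player 2 gets 12, best alternative 7. No profitable deviation — NE.
(C, W): Player 1 can switch to B (6 → 12). Not NE.
(C, X): Player 1 can switch to B (1 → 9). Not NE.
(C, Y): Player 1 gets 9, best alternative 8; Player 2 gets 7, best alternative 6. No profitable deviation — NE.
(C, Z): Player 1 can switch to B (6 → 10). Not NE.
(D, X): Player 1 gets 12, best alternative 9; Player 2 gets 12, best alternative 10. No profitable deviation — NE.
(The remaining 3 profiles each have a profitable deviation by the same check.)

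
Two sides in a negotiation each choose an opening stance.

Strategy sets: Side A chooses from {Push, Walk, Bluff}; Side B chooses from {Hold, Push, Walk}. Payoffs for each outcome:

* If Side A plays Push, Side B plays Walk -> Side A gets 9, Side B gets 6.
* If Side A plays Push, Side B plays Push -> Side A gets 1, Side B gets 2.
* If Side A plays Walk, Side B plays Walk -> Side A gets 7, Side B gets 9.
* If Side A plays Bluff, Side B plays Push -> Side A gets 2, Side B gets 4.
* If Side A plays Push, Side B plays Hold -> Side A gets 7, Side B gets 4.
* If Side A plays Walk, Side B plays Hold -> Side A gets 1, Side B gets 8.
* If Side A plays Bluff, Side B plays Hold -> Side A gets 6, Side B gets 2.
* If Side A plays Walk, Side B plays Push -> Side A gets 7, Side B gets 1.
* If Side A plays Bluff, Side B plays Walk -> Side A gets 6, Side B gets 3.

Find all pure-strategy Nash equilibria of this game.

Side A against Hold: payoffs 7, 1, 6 → best response Push.
Side A against Push: payoffs 1, 7, 2 → best response Walk.
Side A against Walk: payoffs 9, 7, 6 → best response Push.
Side B against Push: payoffs 4, 2, 6 → best response Walk.
Side B against Walk: payoffs 8, 1, 9 → best response Walk.
Side B against Bluff: payoffs 2, 4, 3 → best response Push.
Mutual best responses: (Push, Walk).

(Push, Walk)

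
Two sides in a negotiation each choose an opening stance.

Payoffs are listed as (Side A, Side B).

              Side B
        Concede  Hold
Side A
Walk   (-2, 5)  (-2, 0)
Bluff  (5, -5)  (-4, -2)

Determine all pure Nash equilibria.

Side A against Concede: payoffs -2, 5 → best response Bluff.
Side A against Hold: payoffs -2, -4 → best response Walk.
Side B against Walk: payoffs 5, 0 → best response Concede.
Side B against Bluff: payoffs -5, -2 → best response Hold.
No profile is a mutual best response for all players.

This game has no pure Nash equilibrium.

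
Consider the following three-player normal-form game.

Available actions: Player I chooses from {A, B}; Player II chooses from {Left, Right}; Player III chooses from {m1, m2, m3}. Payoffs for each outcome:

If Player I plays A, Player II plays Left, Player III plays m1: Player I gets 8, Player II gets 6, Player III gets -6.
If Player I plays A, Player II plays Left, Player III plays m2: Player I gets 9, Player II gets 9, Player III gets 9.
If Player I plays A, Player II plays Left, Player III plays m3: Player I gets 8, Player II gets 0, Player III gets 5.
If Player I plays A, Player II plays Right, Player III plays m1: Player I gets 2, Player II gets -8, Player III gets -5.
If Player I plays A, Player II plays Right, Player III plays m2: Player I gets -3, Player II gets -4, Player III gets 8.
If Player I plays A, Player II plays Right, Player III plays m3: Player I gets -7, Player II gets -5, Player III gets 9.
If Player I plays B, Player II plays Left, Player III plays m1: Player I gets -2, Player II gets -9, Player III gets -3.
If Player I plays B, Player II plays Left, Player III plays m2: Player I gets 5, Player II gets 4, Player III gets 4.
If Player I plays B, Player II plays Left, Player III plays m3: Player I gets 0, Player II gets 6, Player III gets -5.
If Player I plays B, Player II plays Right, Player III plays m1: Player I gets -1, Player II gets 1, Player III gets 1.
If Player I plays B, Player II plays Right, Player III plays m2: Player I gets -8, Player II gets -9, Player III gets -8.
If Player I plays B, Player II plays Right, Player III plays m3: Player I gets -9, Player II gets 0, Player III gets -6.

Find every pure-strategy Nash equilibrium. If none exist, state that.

(A, Left, m2)

Check each profile: it is a Nash equilibrium iff no player can strictly gain by switching unilaterally.
(A, Left, m1): Player III can switch to m2 (-6 → 9). Not NE.
(A, Left, m2): Player I gets 9, best alternative 5; Player II gets 9, best alternative -4; Player III gets 9, best alternative 5. No profitable deviation — NE.
(A, Left, m3): Player III can switch to m2 (5 → 9). Not NE.
(A, Right, m1): Player II can switch to Left (-8 → 6). Not NE.
(A, Right, m2): Player II can switch to Left (-4 → 9). Not NE.
(A, Right, m3): Player II can switch to Left (-5 → 0). Not NE.
(B, Left, m1): Player I can switch to A (-2 → 8). Not NE.
(The remaining 5 profiles each have a profitable deviation by the same check.)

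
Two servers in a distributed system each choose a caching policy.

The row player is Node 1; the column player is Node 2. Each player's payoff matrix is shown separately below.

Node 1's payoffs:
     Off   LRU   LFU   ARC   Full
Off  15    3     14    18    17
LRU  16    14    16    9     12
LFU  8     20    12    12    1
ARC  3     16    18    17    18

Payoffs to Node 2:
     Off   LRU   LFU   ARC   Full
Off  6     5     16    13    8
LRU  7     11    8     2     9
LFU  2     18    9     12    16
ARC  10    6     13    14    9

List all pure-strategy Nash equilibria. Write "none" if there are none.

Node 1 against Off: payoffs 15, 16, 8, 3 → best response LRU.
Node 1 against LRU: payoffs 3, 14, 20, 16 → best response LFU.
Node 1 against LFU: payoffs 14, 16, 12, 18 → best response ARC.
Node 1 against ARC: payoffs 18, 9, 12, 17 → best response Off.
Node 1 against Full: payoffs 17, 12, 1, 18 → best response ARC.
Node 2 against Off: payoffs 6, 5, 16, 13, 8 → best response LFU.
Node 2 against LRU: payoffs 7, 11, 8, 2, 9 → best response LRU.
Node 2 against LFU: payoffs 2, 18, 9, 12, 16 → best response LRU.
Node 2 against ARC: payoffs 10, 6, 13, 14, 9 → best response ARC.
Mutual best responses: (LFU, LRU).

(LFU, LRU)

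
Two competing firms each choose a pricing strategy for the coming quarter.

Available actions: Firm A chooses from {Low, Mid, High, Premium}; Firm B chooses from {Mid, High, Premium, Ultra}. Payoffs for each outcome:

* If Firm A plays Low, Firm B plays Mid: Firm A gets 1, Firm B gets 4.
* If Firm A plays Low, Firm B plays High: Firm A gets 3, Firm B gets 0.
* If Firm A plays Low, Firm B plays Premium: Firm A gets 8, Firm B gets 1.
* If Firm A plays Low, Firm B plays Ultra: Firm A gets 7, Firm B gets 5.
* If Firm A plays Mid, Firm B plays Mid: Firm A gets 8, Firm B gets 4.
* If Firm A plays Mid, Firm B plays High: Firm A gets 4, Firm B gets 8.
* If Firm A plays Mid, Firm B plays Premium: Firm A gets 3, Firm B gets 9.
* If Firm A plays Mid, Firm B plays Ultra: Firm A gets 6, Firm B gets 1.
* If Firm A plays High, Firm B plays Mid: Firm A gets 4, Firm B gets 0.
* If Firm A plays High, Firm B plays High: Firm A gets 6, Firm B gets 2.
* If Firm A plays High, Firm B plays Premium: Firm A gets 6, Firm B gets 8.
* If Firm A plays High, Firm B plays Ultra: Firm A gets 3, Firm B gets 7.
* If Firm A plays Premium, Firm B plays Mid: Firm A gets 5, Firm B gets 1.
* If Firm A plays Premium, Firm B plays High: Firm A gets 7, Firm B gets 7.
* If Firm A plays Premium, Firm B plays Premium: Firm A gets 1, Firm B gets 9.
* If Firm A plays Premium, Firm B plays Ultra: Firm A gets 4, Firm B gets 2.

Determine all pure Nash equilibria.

Firm A against Mid: payoffs 1, 8, 4, 5 → best response Mid.
Firm A against High: payoffs 3, 4, 6, 7 → best response Premium.
Firm A against Premium: payoffs 8, 3, 6, 1 → best response Low.
Firm A against Ultra: payoffs 7, 6, 3, 4 → best response Low.
Firm B against Low: payoffs 4, 0, 1, 5 → best response Ultra.
Firm B against Mid: payoffs 4, 8, 9, 1 → best response Premium.
Firm B against High: payoffs 0, 2, 8, 7 → best response Premium.
Firm B against Premium: payoffs 1, 7, 9, 2 → best response Premium.
Mutual best responses: (Low, Ultra).

(Low, Ultra)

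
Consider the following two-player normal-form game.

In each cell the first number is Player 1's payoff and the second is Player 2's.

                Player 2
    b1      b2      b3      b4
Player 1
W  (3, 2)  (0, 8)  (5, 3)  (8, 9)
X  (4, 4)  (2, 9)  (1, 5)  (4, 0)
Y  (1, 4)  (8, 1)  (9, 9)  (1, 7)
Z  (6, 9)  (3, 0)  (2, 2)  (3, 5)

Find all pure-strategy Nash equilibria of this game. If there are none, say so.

Pure-strategy Nash equilibria: (W, b4), (Y, b3), (Z, b1)

Player 1 against b1: payoffs 3, 4, 1, 6 → best response Z.
Player 1 against b2: payoffs 0, 2, 8, 3 → best response Y.
Player 1 against b3: payoffs 5, 1, 9, 2 → best response Y.
Player 1 against b4: payoffs 8, 4, 1, 3 → best response W.
Player 2 against W: payoffs 2, 8, 3, 9 → best response b4.
Player 2 against X: payoffs 4, 9, 5, 0 → best response b2.
Player 2 against Y: payoffs 4, 1, 9, 7 → best response b3.
Player 2 against Z: payoffs 9, 0, 2, 5 → best response b1.
Mutual best responses: (W, b4); (Y, b3); (Z, b1).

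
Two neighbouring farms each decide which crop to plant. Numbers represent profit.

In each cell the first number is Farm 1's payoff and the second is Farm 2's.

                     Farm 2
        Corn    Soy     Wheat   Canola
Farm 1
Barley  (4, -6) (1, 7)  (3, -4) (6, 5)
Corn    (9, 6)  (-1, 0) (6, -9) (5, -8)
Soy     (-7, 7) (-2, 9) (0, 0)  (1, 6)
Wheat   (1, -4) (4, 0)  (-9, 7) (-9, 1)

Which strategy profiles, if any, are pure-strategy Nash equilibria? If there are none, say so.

Pure NE: (Corn, Corn)

(Barley, Corn): Farm 1 can switch to Corn (4 → 9). Not NE.
(Barley, Soy): Farm 1 can switch to Wheat (1 → 4). Not NE.
(Barley, Wheat): Farm 1 can switch to Corn (3 → 6). Not NE.
(Barley, Canola): Farm 2 can switch to Soy (5 → 7). Not NE.
(Corn, Corn): Farm 1 gets 9, best alternative 4; Farm 2 gets 6, best alternative 0. No profitable deviation — NE.
(Corn, Soy): Farm 1 can switch to Barley (-1 → 1). Not NE.
(Corn, Wheat): Farm 2 can switch to Corn (-9 → 6). Not NE.
(Corn, Canola): Farm 1 can switch to Barley (5 → 6). Not NE.
(Soy, Corn): Farm 1 can switch to Barley (-7 → 4). Not NE.
(The remaining 7 profiles each have a profitable deviation by the same check.)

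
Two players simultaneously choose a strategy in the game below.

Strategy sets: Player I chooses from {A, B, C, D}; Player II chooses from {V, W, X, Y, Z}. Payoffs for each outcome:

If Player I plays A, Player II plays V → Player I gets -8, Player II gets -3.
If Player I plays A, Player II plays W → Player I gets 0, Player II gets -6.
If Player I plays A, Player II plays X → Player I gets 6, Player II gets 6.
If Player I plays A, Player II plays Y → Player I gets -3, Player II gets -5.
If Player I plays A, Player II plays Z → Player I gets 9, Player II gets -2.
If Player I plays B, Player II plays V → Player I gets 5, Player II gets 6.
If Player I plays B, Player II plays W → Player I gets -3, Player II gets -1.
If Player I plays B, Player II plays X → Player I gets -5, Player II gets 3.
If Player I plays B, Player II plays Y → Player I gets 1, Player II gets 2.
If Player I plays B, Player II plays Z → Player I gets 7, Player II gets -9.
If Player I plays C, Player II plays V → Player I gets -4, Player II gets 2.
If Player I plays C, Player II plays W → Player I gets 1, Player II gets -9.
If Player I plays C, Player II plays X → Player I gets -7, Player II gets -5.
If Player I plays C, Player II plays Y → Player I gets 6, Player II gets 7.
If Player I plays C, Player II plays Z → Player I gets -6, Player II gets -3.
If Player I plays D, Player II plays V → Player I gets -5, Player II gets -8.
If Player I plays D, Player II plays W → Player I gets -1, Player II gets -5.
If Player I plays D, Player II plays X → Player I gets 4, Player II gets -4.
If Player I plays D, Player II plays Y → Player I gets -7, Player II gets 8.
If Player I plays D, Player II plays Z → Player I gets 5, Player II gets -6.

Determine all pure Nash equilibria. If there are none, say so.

The pure Nash equilibria are (A, X) and (B, V) and (C, Y).

(A, V): Player I can switch to B (-8 → 5). Not NE.
(A, W): Player I can switch to C (0 → 1). Not NE.
(A, X): Player I gets 6, best alternative 4; Player II gets 6, best alternative -2. No profitable deviation — NE.
(A, Y): Player I can switch to B (-3 → 1). Not NE.
(A, Z): Player II can switch to X (-2 → 6). Not NE.
(B, V): Player I gets 5, best alternative -4; Player II gets 6, best alternative 3. No profitable deviation — NE.
(B, W): Player I can switch to A (-3 → 0). Not NE.
(B, X): Player I can switch to A (-5 → 6). Not NE.
(B, Y): Player I can switch to C (1 → 6). Not NE.
(B, Z): Player I can switch to A (7 → 9). Not NE.
(C, Y): Player I gets 6, best alternative 1; Player II gets 7, best alternative 2. No profitable deviation — NE.
(The remaining 9 profiles each have a profitable deviation by the same check.)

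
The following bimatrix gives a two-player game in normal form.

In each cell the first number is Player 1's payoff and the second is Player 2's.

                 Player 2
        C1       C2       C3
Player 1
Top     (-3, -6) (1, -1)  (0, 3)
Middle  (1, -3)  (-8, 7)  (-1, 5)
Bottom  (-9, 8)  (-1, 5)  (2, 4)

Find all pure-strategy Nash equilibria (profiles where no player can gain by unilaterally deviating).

(Top, C1): Player 1 can switch to Middle (-3 → 1). Not NE.
(Top, C2): Player 2 can switch to C3 (-1 → 3). Not NE.
(Top, C3): Player 1 can switch to Bottom (0 → 2). Not NE.
(Middle, C1): Player 2 can switch to C2 (-3 → 7). Not NE.
(Middle, C2): Player 1 can switch to Top (-8 → 1). Not NE.
(Middle, C3): Player 1 can switch to Top (-1 → 0). Not NE.
(Bottom, C1): Player 1 can switch to Top (-9 → -3). Not NE.
(Bottom, C2): Player 1 can switch to Top (-1 → 1). Not NE.
(Bottom, C3): Player 2 can switch to C1 (4 → 8). Not NE.

No pure-strategy Nash equilibrium.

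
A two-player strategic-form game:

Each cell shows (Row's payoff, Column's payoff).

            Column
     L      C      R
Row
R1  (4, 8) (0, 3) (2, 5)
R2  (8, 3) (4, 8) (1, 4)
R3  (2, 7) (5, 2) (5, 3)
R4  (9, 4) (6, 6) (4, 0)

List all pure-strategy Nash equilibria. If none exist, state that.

Pure NE: (R4, C)

(R1, L): Row can switch to R2 (4 → 8). Not NE.
(R1, C): Row can switch to R2 (0 → 4). Not NE.
(R1, R): Row can switch to R3 (2 → 5). Not NE.
(R2, L): Row can switch to R4 (8 → 9). Not NE.
(R2, C): Row can switch to R3 (4 → 5). Not NE.
(R2, R): Row can switch to R1 (1 → 2). Not NE.
(R3, L): Row can switch to R1 (2 → 4). Not NE.
(R3, C): Row can switch to R4 (5 → 6). Not NE.
(R4, C): Row gets 6, best alternative 5; Column gets 6, best alternative 4. No profitable deviation — NE.
(The remaining 3 profiles each have a profitable deviation by the same check.)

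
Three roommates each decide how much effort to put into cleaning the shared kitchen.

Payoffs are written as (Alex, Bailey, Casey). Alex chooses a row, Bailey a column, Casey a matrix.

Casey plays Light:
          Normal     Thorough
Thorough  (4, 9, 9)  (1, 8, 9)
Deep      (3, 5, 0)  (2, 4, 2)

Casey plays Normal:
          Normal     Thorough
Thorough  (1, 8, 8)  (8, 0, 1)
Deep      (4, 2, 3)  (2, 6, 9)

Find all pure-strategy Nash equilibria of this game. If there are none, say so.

Pure NE: (Thorough, Normal, Light)

(Thorough, Normal, Light): Alex gets 4, best alternative 3; Bailey gets 9, best alternative 8; Casey gets 9, best alternative 8. No profitable deviation — NE.
(Thorough, Normal, Normal): Alex can switch to Deep (1 → 4). Not NE.
(Thorough, Thorough, Light): Alex can switch to Deep (1 → 2). Not NE.
(Thorough, Thorough, Normal): Bailey can switch to Normal (0 → 8). Not NE.
(Deep, Normal, Light): Alex can switch to Thorough (3 → 4). Not NE.
(Deep, Normal, Normal): Bailey can switch to Thorough (2 → 6). Not NE.
(Deep, Thorough, Light): Bailey can switch to Normal (4 → 5). Not NE.
(Deep, Thorough, Normal): Alex can switch to Thorough (2 → 8). Not NE.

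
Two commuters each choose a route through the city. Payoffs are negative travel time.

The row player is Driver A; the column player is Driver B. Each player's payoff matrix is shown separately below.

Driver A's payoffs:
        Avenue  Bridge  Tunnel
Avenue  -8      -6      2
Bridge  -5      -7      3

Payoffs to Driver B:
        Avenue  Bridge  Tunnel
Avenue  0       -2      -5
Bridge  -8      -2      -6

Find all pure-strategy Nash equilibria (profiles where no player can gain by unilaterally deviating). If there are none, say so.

For each strategy profile, look for a profitable unilateral deviation.
(Avenue, Avenue): Driver A can switch to Bridge (-8 → -5). Not NE.
(Avenue, Bridge): Driver B can switch to Avenue (-2 → 0). Not NE.
(Avenue, Tunnel): Driver A can switch to Bridge (2 → 3). Not NE.
(Bridge, Avenue): Driver B can switch to Bridge (-8 → -2). Not NE.
(Bridge, Bridge): Driver A can switch to Avenue (-7 → -6). Not NE.
(Bridge, Tunnel): Driver B can switch to Bridge (-6 → -2). Not NE.

This game has no pure Nash equilibrium.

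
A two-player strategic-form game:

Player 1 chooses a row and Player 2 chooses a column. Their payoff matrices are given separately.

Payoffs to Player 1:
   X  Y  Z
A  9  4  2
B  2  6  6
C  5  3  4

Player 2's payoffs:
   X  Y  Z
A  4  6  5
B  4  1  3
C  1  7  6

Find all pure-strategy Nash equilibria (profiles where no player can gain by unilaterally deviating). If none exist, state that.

There is no pure-strategy Nash equilibrium.

Check each profile: it is a Nash equilibrium iff no player can strictly gain by switching unilaterally.
(A, X): Player 2 can switch to Y (4 → 6). Not NE.
(A, Y): Player 1 can switch to B (4 → 6). Not NE.
(A, Z): Player 1 can switch to B (2 → 6). Not NE.
(B, X): Player 1 can switch to A (2 → 9). Not NE.
(B, Y): Player 2 can switch to X (1 → 4). Not NE.
(B, Z): Player 2 can switch to X (3 → 4). Not NE.
(C, X): Player 1 can switch to A (5 → 9). Not NE.
(C, Y): Player 1 can switch to A (3 → 4). Not NE.
(C, Z): Player 1 can switch to B (4 → 6). Not NE.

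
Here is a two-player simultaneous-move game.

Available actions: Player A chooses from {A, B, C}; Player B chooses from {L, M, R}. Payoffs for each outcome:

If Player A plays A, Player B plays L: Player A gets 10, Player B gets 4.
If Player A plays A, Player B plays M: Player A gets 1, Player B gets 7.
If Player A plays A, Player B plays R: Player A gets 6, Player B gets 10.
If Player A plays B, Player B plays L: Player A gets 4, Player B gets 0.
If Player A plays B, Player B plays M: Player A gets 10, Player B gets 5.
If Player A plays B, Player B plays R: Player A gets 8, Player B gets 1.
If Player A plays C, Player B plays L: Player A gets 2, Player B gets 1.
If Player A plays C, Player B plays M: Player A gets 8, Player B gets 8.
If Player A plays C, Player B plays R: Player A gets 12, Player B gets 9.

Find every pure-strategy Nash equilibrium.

(B, M), (C, R)

(A, L): Player B can switch to M (4 → 7). Not NE.
(A, M): Player A can switch to B (1 → 10). Not NE.
(A, R): Player A can switch to B (6 → 8). Not NE.
(B, L): Player A can switch to A (4 → 10). Not NE.
(B, M): Player A gets 10, best alternative 8; Player B gets 5, best alternative 1. No profitable deviation — NE.
(B, R): Player A can switch to C (8 → 12). Not NE.
(C, L): Player A can switch to A (2 → 10). Not NE.
(C, R): Player A gets 12, best alternative 8; Player B gets 9, best alternative 8. No profitable deviation — NE.
(The remaining 1 profile has a profitable deviation by the same check.)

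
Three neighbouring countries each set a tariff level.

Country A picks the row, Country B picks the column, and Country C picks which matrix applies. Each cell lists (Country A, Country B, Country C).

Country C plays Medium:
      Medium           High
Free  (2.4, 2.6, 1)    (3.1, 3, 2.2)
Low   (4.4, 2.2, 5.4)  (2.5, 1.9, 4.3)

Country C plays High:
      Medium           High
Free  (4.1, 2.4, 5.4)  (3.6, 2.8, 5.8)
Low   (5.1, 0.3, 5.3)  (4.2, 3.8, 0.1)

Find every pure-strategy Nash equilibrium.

(Free, Medium, Medium): Country A can switch to Low (2.4 → 4.4). Not NE.
(Free, Medium, High): Country A can switch to Low (4.1 → 5.1). Not NE.
(Free, High, Medium): Country C can switch to High (2.2 → 5.8). Not NE.
(Free, High, High): Country A can switch to Low (3.6 → 4.2). Not NE.
(Low, Medium, Medium): Country A gets 4.4, best alternative 2.4; Country B gets 2.2, best alternative 1.9; Country C gets 5.4, best alternative 5.3. No profitable deviation — NE.
(Low, Medium, High): Country B can switch to High (0.3 → 3.8). Not NE.
(Low, High, Medium): Country A can switch to Free (2.5 → 3.1). Not NE.
(Low, High, High): Country C can switch to Medium (0.1 → 4.3). Not NE.

The unique pure-strategy Nash equilibrium is (Low, Medium, Medium).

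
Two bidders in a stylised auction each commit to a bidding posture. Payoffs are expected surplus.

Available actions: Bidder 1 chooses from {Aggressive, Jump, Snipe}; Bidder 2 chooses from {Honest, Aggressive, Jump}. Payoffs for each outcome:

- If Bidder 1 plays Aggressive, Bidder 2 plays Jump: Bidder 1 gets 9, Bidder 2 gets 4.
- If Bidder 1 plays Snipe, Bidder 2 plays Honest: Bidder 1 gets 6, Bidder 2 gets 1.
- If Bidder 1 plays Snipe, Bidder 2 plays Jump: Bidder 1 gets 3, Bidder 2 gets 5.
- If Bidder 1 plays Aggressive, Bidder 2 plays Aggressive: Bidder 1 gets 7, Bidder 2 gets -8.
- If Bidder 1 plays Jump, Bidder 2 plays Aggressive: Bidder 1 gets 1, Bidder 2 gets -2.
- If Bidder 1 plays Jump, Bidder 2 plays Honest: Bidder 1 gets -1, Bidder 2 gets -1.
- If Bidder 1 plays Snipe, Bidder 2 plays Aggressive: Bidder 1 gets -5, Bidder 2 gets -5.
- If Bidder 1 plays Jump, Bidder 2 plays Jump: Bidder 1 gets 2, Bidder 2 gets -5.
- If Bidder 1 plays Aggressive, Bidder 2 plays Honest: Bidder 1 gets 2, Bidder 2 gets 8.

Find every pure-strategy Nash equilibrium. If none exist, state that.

This game has no pure Nash equilibrium.

For each strategy profile, look for a profitable unilateral deviation.
(Aggressive, Honest): Bidder 1 can switch to Snipe (2 → 6). Not NE.
(Aggressive, Aggressive): Bidder 2 can switch to Honest (-8 → 8). Not NE.
(Aggressive, Jump): Bidder 2 can switch to Honest (4 → 8). Not NE.
(Jump, Honest): Bidder 1 can switch to Aggressive (-1 → 2). Not NE.
(Jump, Aggressive): Bidder 1 can switch to Aggressive (1 → 7). Not NE.
(Jump, Jump): Bidder 1 can switch to Aggressive (2 → 9). Not NE.
(Snipe, Honest): Bidder 2 can switch to Jump (1 → 5). Not NE.
(Snipe, Aggressive): Bidder 1 can switch to Aggressive (-5 → 7). Not NE.
(Snipe, Jump): Bidder 1 can switch to Aggressive (3 → 9). Not NE.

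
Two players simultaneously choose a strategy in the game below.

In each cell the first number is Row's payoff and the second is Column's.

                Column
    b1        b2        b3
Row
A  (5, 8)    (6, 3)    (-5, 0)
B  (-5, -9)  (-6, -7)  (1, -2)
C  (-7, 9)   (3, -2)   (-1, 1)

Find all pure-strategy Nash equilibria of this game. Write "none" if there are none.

Pure-strategy Nash equilibria: (A, b1) and (B, b3)

For each player, find the best response to each opponent profile; mutual best responses are the pure NE.
Row against b1: payoffs 5, -5, -7 → best response A.
Row against b2: payoffs 6, -6, 3 → best response A.
Row against b3: payoffs -5, 1, -1 → best response B.
Column against A: payoffs 8, 3, 0 → best response b1.
Column against B: payoffs -9, -7, -2 → best response b3.
Column against C: payoffs 9, -2, 1 → best response b1.
Mutual best responses: (A, b1); (B, b3).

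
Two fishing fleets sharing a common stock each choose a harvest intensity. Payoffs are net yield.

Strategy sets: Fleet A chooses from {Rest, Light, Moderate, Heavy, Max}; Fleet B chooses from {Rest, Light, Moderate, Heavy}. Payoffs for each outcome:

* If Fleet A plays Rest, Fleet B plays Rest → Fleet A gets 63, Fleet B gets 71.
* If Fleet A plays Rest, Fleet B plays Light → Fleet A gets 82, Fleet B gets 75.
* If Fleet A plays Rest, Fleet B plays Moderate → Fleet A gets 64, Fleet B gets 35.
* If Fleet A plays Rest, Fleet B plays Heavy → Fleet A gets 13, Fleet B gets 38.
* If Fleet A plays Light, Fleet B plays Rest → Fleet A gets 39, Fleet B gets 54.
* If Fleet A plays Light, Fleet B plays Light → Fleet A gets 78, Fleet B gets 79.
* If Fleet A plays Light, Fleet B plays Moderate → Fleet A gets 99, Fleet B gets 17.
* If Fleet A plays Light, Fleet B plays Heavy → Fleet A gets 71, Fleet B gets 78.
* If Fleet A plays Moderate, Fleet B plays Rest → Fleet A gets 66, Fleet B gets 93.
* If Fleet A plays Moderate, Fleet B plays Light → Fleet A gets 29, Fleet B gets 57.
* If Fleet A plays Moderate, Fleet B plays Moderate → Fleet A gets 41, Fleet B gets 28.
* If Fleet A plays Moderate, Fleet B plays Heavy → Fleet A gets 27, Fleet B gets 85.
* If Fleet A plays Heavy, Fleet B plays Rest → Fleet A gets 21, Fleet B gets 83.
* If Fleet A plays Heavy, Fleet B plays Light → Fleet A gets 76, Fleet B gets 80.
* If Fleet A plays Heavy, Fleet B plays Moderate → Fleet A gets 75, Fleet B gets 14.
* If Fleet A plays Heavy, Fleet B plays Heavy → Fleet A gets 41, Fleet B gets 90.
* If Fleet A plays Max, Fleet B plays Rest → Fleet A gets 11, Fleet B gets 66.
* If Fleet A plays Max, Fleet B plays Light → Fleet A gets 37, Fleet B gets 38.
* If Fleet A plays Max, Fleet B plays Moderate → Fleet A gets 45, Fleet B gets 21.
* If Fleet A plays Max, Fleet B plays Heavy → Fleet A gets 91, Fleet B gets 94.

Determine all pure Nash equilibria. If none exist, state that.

The pure Nash equilibria are (Rest, Light) and (Moderate, Rest) and (Max, Heavy).

Fleet A against Rest: payoffs 63, 39, 66, 21, 11 → best response Moderate.
Fleet A against Light: payoffs 82, 78, 29, 76, 37 → best response Rest.
Fleet A against Moderate: payoffs 64, 99, 41, 75, 45 → best response Light.
Fleet A against Heavy: payoffs 13, 71, 27, 41, 91 → best response Max.
Fleet B against Rest: payoffs 71, 75, 35, 38 → best response Light.
Fleet B against Light: payoffs 54, 79, 17, 78 → best response Light.
Fleet B against Moderate: payoffs 93, 57, 28, 85 → best response Rest.
Fleet B against Heavy: payoffs 83, 80, 14, 90 → best response Heavy.
Fleet B against Max: payoffs 66, 38, 21, 94 → best response Heavy.
Mutual best responses: (Rest, Light); (Moderate, Rest); (Max, Heavy).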